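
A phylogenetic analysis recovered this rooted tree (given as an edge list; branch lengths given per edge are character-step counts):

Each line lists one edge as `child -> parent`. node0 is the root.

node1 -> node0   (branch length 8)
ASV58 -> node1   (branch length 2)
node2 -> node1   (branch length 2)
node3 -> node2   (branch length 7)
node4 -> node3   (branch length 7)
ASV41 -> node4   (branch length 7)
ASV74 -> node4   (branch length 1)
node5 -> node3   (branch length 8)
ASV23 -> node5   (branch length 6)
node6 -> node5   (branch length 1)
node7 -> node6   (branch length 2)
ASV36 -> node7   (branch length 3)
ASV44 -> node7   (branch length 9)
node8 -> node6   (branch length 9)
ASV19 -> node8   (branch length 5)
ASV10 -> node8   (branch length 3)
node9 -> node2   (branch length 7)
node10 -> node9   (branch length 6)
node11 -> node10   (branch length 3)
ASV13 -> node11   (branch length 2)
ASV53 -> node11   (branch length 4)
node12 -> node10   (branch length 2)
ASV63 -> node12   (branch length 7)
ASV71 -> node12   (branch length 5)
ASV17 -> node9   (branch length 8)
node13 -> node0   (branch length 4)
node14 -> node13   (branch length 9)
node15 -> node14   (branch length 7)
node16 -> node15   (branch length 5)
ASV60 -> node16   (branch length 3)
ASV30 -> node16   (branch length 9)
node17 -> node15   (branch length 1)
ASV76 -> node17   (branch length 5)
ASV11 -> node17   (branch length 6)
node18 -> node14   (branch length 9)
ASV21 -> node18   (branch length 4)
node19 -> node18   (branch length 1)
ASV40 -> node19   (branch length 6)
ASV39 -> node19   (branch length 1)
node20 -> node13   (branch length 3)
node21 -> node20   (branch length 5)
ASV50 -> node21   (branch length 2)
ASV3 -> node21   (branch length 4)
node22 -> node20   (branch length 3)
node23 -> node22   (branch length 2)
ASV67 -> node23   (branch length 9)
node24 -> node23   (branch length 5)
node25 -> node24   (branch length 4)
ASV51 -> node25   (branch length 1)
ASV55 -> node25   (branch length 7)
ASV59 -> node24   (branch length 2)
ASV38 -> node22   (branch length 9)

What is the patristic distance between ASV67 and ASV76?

The path runs ASV67 → … → MRCA → … → ASV76; the MRCA is the node subtending ((((ASV60,ASV30),(ASV76,ASV11)),(ASV21,(ASV40,ASV39))),((ASV50,ASV3),((ASV67,((ASV51,ASV55),ASV59)),ASV38))).
Branch lengths along that path: 9 + 2 + 3 + 3 + 9 + 7 + 1 + 5 = 39.

39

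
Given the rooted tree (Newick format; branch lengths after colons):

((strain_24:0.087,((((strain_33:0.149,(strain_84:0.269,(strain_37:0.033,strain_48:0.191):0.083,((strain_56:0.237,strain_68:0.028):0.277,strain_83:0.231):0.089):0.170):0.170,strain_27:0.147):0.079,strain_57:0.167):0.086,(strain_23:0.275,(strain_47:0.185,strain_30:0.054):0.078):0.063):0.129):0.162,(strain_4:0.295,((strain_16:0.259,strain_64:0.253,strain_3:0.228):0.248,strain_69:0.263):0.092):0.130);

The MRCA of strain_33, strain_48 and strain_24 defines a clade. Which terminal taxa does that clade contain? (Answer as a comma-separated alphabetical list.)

strain_23, strain_24, strain_27, strain_30, strain_33, strain_37, strain_47, strain_48, strain_56, strain_57, strain_68, strain_83, strain_84

Tracing strain_33: it sits inside (strain_33,(strain_84,(strain_37,strain_48),((strain_56,strain_68),strain_83))).
Tracing strain_48: it sits inside (strain_37,strain_48).
Tracing strain_24: it sits inside (strain_24,((((strain_33,(strain_84,(strain_37,strain_48),((strain_56,strain_68),strain_83))),strain_27),strain_57),(strain_23,(strain_47,strain_30)))).
The smallest clade enclosing all 3 is (strain_24,((((strain_33,(strain_84,(strain_37,strain_48),((strain_56,strain_68),strain_83))),strain_27),strain_57),(strain_23,(strain_47,strain_30)))); the answer is its 13 terminal taxa in alphabetical order.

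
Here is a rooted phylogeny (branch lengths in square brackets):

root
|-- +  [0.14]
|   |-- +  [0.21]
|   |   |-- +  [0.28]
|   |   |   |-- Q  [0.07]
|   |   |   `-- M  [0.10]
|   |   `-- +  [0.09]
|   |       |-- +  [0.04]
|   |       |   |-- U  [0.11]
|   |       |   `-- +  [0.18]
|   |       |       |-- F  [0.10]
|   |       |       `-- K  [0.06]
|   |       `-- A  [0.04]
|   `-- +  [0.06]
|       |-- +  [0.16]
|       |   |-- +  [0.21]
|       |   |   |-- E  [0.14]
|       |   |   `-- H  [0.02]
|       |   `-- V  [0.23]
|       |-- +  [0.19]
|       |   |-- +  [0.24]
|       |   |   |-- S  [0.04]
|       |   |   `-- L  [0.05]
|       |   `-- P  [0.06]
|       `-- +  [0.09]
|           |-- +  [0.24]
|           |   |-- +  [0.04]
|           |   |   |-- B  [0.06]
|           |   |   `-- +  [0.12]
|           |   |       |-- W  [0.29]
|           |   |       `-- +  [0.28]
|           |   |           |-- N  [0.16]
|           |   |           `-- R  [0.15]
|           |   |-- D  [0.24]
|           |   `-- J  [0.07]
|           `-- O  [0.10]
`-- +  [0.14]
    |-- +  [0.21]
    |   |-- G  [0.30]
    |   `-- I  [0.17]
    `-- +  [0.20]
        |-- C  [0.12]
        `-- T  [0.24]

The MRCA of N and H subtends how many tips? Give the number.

13

The MRCA of N and H is the node subtending (((E,H),V),((S,L),P),(((B,(W,(N,R))),D,J),O)).
That clade contains 13 terminal taxa: B, D, E, H, J, L, N, O, P, R, S, V, W.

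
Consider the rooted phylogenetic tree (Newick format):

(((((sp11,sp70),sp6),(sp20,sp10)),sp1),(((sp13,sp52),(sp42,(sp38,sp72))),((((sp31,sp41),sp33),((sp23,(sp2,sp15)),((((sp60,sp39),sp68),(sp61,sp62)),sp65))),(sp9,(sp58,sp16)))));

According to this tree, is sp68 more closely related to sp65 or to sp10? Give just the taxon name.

The MRCA of sp68 and sp65 subtends ((((sp60,sp39),sp68),(sp61,sp62)),sp65) (6 taxa).
The MRCA of sp68 and sp10 is the root, subtending the entire tree (26 taxa).
The first is nested inside the second, so sp68 shares a more recent common ancestor with sp65.

sp65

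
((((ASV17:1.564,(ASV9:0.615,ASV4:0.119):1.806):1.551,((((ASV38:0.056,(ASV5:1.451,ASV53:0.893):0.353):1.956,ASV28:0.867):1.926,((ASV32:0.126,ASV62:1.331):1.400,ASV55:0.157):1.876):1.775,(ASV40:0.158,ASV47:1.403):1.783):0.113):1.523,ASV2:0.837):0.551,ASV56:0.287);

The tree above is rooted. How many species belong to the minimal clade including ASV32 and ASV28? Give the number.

7

The MRCA of ASV32 and ASV28 is the node subtending (((ASV38,(ASV5,ASV53)),ASV28),((ASV32,ASV62),ASV55)).
That clade contains 7 terminal taxa: ASV28, ASV32, ASV38, ASV5, ASV53, ASV55, ASV62.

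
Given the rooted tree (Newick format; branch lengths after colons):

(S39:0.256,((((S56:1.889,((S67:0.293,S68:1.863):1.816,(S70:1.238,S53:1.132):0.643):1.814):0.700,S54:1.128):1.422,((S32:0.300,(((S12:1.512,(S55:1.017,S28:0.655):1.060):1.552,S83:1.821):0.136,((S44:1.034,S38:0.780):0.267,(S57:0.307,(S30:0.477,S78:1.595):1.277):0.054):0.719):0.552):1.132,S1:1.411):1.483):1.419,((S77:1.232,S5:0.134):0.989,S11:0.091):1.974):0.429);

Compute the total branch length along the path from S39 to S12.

The path runs S39 → … → MRCA → … → S12; the MRCA is the root of the tree.
Branch lengths along that path: 0.256 + 0.429 + 1.419 + 1.483 + 1.132 + 0.552 + 0.136 + 1.552 + 1.512 = 8.471.

8.471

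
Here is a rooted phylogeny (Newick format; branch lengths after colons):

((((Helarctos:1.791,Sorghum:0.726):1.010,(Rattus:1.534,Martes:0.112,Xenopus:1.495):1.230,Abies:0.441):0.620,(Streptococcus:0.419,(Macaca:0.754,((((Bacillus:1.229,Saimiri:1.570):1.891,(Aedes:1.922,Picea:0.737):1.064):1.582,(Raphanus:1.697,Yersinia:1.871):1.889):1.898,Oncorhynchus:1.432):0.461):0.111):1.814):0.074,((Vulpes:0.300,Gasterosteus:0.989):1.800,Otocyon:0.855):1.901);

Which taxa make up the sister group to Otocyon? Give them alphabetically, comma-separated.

Gasterosteus, Vulpes

Otocyon attaches to the tree at the node subtending ((Vulpes,Gasterosteus),Otocyon).
The other lineage descending from that same node — the sister group — is (Vulpes,Gasterosteus); its 2 tips in alphabetical order are the answer.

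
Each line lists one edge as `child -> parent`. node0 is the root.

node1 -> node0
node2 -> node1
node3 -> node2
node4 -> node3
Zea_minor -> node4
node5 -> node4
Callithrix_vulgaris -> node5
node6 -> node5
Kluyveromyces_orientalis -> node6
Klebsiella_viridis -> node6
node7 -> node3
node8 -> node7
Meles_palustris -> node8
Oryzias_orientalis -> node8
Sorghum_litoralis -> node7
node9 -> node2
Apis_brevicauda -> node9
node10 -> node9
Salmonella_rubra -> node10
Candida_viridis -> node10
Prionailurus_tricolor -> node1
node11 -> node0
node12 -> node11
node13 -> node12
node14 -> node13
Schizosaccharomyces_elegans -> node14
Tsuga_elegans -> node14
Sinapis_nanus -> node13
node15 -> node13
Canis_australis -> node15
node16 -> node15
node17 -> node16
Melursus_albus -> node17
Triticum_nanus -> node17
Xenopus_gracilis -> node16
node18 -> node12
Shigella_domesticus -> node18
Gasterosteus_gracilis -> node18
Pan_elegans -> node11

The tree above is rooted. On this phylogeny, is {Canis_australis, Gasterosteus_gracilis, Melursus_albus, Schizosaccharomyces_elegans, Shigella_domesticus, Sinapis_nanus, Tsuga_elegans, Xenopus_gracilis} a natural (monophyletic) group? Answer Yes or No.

No

The MRCA of the listed taxa subtends (((Schizosaccharomyces_elegans,Tsuga_elegans),Sinapis_nanus,(Canis_australis,((Melursus_albus,Triticum_nanus),Xenopus_gracilis))),(Shigella_domesticus,Gasterosteus_gracilis)).
That clade also contains Triticum_nanus, which is not in the proposed group, so the group is not monophyletic.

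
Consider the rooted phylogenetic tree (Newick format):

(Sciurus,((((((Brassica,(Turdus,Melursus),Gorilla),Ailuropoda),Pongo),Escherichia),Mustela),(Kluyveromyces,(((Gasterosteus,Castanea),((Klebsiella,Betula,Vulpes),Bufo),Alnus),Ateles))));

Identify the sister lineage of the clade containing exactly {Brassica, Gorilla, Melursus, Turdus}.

Ailuropoda

The clade containing exactly {Brassica, Gorilla, Melursus, Turdus} attaches to the tree at the node subtending ((Brassica,(Turdus,Melursus),Gorilla),Ailuropoda).
The other lineage descending from that same node — the sister group — is the single tip Ailuropoda.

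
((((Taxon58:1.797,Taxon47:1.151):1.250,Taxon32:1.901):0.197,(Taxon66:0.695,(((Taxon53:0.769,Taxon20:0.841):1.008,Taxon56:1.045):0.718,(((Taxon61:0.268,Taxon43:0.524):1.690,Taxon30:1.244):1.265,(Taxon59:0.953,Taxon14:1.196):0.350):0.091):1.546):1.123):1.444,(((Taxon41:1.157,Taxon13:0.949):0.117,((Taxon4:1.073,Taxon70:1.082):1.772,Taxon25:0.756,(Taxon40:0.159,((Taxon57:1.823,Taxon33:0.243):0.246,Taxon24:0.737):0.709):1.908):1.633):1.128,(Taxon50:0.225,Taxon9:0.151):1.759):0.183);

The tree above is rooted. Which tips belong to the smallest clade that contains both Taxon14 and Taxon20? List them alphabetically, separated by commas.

Taxon14, Taxon20, Taxon30, Taxon43, Taxon53, Taxon56, Taxon59, Taxon61

Tracing Taxon14: it sits inside (Taxon59,Taxon14).
Tracing Taxon20: it sits inside (Taxon53,Taxon20).
The smallest clade enclosing both is (((Taxon53,Taxon20),Taxon56),(((Taxon61,Taxon43),Taxon30),(Taxon59,Taxon14))); the answer is its 8 terminal taxa in alphabetical order.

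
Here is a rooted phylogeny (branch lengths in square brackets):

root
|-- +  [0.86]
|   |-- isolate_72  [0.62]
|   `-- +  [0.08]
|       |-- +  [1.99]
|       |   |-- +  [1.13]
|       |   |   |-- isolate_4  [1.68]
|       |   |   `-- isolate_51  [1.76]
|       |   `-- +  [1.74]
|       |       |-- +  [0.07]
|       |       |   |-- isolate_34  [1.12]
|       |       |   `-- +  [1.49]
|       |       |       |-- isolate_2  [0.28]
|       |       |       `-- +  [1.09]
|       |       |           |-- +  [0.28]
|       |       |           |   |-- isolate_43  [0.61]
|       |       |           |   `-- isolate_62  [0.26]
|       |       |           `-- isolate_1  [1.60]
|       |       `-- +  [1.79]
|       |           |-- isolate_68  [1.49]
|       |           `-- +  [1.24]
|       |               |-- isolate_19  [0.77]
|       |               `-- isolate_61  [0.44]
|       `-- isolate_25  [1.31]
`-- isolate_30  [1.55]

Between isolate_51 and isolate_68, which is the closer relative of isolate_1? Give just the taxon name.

isolate_68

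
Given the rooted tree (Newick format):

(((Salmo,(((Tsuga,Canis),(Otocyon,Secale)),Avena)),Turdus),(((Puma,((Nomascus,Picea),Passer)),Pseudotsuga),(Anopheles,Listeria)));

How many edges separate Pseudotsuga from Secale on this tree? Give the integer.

The MRCA of Pseudotsuga and Secale is the root of the tree.
From Pseudotsuga up to that node: 3 branches. From Secale up to the same node: 6 branches. Total: 3 + 6 = 9.

9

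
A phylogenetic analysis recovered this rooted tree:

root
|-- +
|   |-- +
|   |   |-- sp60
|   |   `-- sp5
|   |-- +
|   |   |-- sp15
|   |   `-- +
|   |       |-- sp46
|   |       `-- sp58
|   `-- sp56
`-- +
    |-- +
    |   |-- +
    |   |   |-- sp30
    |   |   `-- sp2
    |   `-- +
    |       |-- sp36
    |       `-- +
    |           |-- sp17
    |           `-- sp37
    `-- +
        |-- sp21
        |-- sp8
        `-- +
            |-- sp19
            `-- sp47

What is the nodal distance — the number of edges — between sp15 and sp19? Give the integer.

7

The MRCA of sp15 and sp19 is the root of the tree.
From sp15 up to that node: 3 branches. From sp19 up to the same node: 4 branches. Total: 3 + 4 = 7.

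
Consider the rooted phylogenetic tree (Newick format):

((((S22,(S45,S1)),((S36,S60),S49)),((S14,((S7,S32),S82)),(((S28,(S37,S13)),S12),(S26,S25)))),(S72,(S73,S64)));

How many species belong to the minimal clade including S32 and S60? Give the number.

The MRCA of S32 and S60 is the node subtending (((S22,(S45,S1)),((S36,S60),S49)),((S14,((S7,S32),S82)),(((S28,(S37,S13)),S12),(S26,S25)))).
That clade contains 16 terminal taxa: S1, S12, S13, S14, S22, S25, S26, S28, S32, S36, S37, S45, S49, S60, S7, S82.

16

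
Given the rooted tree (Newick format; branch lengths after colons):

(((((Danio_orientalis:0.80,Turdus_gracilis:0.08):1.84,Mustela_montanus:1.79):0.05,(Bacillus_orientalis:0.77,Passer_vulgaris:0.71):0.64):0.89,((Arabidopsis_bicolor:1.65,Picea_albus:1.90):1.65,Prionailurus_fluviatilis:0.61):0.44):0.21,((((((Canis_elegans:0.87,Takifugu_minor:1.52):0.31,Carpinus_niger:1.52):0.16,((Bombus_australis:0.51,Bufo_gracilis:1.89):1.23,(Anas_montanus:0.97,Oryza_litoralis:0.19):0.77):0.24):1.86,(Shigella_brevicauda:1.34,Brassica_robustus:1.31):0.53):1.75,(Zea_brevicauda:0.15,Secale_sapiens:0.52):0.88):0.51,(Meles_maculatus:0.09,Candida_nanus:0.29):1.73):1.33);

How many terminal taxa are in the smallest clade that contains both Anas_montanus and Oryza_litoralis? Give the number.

The MRCA of Anas_montanus and Oryza_litoralis is the node subtending (Anas_montanus,Oryza_litoralis).
That clade contains 2 terminal taxa: Anas_montanus, Oryza_litoralis.

2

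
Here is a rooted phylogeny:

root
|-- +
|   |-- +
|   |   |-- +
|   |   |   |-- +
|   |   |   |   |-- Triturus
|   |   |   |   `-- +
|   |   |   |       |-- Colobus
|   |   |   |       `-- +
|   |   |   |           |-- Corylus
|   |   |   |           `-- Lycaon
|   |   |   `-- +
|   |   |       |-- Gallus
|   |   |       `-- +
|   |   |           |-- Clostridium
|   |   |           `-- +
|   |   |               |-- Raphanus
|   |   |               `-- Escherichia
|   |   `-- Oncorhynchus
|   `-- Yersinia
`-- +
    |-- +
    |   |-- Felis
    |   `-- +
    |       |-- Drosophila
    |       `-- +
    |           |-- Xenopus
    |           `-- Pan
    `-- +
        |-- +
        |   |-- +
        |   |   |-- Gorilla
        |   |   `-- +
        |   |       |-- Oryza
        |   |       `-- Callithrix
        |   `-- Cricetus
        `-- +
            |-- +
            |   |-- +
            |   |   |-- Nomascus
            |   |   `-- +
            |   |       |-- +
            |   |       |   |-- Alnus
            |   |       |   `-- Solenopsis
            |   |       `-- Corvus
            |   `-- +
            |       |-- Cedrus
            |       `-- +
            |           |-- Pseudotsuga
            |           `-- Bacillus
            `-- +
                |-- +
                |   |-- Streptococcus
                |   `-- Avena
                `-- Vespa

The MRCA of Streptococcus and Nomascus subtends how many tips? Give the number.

10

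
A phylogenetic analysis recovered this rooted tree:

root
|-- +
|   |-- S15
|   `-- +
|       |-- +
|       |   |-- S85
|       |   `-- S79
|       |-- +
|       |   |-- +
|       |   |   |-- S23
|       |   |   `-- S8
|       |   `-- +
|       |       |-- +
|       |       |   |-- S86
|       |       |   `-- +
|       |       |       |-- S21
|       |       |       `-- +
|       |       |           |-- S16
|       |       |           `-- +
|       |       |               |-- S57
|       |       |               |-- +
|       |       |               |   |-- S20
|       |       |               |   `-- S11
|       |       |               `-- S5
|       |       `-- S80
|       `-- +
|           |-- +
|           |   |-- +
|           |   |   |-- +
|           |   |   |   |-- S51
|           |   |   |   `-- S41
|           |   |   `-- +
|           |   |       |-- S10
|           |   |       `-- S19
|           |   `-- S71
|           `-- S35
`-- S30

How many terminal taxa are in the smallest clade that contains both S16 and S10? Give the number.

18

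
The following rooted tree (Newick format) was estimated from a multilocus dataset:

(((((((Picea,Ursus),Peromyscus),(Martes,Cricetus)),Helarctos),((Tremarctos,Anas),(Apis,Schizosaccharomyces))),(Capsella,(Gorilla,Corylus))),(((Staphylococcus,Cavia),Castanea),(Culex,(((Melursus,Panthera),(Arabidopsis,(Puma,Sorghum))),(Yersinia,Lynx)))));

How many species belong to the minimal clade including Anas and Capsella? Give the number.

The MRCA of Anas and Capsella is the node subtending ((((((Picea,Ursus),Peromyscus),(Martes,Cricetus)),Helarctos),((Tremarctos,Anas),(Apis,Schizosaccharomyces))),(Capsella,(Gorilla,Corylus))).
That clade contains 13 terminal taxa: Anas, Apis, Capsella, Corylus, Cricetus, Gorilla, Helarctos, Martes, Peromyscus, Picea, Schizosaccharomyces, Tremarctos, Ursus.

13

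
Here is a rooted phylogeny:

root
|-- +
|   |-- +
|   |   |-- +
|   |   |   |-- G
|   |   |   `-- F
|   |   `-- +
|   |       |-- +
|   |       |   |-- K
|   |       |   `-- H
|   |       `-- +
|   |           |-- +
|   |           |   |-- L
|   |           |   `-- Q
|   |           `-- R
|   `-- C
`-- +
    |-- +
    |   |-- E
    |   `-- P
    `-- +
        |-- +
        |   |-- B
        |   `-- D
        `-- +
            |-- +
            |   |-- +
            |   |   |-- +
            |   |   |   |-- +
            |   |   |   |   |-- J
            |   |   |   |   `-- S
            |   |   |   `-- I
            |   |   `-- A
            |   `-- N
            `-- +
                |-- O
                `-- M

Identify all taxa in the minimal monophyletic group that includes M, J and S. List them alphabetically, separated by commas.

Tracing M: it sits inside (O,M).
Tracing J: it sits inside (J,S).
Tracing S: it sits inside (J,S).
The smallest clade enclosing all 3 is (((((J,S),I),A),N),(O,M)); the answer is its 7 terminal taxa in alphabetical order.

A, I, J, M, N, O, S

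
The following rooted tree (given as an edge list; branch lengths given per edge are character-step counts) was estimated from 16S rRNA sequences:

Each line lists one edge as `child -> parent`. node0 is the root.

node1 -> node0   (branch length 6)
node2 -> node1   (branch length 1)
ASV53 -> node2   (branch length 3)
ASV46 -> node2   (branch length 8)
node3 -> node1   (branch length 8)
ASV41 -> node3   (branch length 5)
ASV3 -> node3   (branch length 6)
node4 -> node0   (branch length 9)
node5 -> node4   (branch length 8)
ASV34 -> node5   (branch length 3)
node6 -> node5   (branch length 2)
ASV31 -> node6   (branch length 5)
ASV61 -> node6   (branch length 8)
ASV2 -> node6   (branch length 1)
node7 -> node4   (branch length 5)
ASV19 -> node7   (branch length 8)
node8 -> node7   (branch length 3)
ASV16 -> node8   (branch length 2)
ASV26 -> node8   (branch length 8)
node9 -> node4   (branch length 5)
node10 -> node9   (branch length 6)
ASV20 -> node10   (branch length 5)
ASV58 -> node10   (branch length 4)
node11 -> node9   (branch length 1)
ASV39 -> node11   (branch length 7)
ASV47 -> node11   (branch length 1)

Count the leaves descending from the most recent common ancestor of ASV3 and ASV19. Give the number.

15

The MRCA of ASV3 and ASV19 is the root, so the clade is the entire tree.
That clade contains 15 terminal taxa: ASV16, ASV19, ASV2, ASV20, ASV26, ASV3, ASV31, ASV34, ASV39, ASV41, ASV46, ASV47, ASV53, ASV58, ASV61.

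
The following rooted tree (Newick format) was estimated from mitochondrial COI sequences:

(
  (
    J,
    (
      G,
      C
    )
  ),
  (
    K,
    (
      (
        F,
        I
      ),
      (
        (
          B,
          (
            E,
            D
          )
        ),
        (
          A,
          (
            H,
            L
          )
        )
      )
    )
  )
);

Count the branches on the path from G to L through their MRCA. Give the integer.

The MRCA of G and L is the root of the tree.
From G up to that node: 3 branches. From L up to the same node: 6 branches. Total: 3 + 6 = 9.

9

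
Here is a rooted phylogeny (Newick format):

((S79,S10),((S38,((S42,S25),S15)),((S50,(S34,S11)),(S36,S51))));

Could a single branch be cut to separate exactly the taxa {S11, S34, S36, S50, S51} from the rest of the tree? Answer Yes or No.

The most recent common ancestor of these taxa subtends ((S50,(S34,S11)),(S36,S51)).
That clade has exactly 5 tips — every listed taxon and nothing else — so the group is monophyletic.

Yes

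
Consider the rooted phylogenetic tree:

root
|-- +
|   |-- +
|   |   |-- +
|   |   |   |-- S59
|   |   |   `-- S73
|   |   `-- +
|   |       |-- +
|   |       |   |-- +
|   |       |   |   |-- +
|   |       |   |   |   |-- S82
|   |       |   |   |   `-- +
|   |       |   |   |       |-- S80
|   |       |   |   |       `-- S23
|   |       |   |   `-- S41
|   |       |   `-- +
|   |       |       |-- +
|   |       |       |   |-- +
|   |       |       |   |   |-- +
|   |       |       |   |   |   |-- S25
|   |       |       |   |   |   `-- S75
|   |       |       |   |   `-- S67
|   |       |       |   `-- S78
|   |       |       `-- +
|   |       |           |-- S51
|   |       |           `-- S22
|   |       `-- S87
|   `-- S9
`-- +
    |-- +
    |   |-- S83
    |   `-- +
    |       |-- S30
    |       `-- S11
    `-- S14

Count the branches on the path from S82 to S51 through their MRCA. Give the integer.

The MRCA of S82 and S51 is the node subtending (((S82,(S80,S23)),S41),((((S25,S75),S67),S78),(S51,S22))).
From S82 up to that node: 3 branches. From S51 up to the same node: 3 branches. Total: 3 + 3 = 6.

6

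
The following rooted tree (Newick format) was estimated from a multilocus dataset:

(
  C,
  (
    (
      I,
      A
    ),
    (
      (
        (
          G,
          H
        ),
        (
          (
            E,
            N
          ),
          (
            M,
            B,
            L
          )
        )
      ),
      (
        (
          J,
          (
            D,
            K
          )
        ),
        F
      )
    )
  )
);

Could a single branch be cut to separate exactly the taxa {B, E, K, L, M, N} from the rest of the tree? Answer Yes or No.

The MRCA of the listed taxa subtends (((G,H),((E,N),(M,B,L))),((J,(D,K)),F)).
That clade also contains D, F, G, H, J, which are not in the proposed group, so the group is not monophyletic.

No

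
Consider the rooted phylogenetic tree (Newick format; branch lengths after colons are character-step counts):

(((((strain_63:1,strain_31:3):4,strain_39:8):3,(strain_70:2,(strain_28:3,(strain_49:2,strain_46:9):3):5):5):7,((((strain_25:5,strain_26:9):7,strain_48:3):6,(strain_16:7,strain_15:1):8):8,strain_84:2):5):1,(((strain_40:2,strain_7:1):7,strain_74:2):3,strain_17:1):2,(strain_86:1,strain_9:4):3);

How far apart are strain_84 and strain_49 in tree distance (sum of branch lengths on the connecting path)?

29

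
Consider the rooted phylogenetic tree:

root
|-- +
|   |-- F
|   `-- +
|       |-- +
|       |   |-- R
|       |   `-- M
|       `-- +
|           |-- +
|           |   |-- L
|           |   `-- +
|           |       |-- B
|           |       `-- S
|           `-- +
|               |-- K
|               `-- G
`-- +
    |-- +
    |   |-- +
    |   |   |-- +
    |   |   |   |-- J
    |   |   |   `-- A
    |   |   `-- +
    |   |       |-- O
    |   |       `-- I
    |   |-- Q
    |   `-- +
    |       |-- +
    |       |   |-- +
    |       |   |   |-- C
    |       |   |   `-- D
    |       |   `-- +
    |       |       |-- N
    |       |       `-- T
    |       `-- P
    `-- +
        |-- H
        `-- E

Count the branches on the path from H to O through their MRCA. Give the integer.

The MRCA of H and O is the node subtending ((((J,A),(O,I)),Q,(((C,D),(N,T)),P)),(H,E)).
From H up to that node: 2 branches. From O up to the same node: 4 branches. Total: 2 + 4 = 6.

6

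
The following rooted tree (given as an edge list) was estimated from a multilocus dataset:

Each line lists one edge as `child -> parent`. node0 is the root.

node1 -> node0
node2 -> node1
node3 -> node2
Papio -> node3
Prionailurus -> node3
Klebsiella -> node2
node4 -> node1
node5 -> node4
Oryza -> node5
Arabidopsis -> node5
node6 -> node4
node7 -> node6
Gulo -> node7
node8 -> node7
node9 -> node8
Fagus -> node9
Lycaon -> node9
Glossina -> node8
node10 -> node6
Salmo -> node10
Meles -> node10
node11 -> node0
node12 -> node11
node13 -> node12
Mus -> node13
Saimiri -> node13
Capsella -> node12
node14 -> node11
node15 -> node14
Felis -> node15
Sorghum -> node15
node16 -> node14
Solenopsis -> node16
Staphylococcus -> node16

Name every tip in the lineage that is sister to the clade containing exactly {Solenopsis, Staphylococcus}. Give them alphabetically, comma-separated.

The clade containing exactly {Solenopsis, Staphylococcus} attaches to the tree at the node subtending ((Felis,Sorghum),(Solenopsis,Staphylococcus)).
The other lineage descending from that same node — the sister group — is (Felis,Sorghum); its 2 tips in alphabetical order are the answer.

Felis, Sorghum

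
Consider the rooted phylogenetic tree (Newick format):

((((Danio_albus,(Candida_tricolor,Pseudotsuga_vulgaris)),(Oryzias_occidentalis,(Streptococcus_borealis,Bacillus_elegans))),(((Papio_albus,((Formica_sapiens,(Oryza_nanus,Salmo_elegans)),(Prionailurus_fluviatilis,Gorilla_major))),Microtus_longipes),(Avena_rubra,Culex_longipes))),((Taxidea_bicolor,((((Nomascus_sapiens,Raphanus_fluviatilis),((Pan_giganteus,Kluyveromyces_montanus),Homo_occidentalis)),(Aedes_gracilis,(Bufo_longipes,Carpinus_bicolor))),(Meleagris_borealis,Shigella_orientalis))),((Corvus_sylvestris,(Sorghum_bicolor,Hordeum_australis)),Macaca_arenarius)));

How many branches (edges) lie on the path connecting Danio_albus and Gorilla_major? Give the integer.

The MRCA of Danio_albus and Gorilla_major is the node subtending (((Danio_albus,(Candida_tricolor,Pseudotsuga_vulgaris)),(Oryzias_occidentalis,(Streptococcus_borealis,Bacillus_elegans))),(((Papio_albus,((Formica_sapiens,(Oryza_nanus,Salmo_elegans)),(Prionailurus_fluviatilis,Gorilla_major))),Microtus_longipes),(Avena_rubra,Culex_longipes))).
From Danio_albus up to that node: 3 branches. From Gorilla_major up to the same node: 6 branches. Total: 3 + 6 = 9.

9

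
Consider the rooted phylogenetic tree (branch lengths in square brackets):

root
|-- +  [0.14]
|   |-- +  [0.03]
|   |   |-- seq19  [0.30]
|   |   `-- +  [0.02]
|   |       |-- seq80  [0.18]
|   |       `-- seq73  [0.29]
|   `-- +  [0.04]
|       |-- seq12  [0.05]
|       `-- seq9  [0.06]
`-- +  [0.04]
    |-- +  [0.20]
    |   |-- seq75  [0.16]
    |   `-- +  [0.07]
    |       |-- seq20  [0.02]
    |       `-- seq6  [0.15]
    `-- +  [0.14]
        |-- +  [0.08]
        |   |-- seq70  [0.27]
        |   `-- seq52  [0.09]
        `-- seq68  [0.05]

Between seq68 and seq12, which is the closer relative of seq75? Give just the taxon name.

seq68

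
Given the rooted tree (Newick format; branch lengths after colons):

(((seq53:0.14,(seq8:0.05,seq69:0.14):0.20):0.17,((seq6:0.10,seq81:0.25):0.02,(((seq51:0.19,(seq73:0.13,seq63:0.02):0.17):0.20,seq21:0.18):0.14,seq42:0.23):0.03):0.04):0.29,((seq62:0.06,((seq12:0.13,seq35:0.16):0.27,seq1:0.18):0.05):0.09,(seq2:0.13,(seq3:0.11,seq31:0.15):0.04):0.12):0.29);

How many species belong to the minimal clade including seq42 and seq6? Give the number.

The MRCA of seq42 and seq6 is the node subtending ((seq6,seq81),(((seq51,(seq73,seq63)),seq21),seq42)).
That clade contains 7 terminal taxa: seq21, seq42, seq51, seq6, seq63, seq73, seq81.

7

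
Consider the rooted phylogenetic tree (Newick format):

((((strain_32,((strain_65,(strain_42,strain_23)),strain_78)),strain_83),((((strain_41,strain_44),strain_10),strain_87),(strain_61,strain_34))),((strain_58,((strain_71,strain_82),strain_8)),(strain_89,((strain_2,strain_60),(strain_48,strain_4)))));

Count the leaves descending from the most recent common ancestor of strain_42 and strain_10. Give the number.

12

The MRCA of strain_42 and strain_10 is the node subtending (((strain_32,((strain_65,(strain_42,strain_23)),strain_78)),strain_83),((((strain_41,strain_44),strain_10),strain_87),(strain_61,strain_34))).
That clade contains 12 terminal taxa: strain_10, strain_23, strain_32, strain_34, strain_41, strain_42, strain_44, strain_61, strain_65, strain_78, strain_83, strain_87.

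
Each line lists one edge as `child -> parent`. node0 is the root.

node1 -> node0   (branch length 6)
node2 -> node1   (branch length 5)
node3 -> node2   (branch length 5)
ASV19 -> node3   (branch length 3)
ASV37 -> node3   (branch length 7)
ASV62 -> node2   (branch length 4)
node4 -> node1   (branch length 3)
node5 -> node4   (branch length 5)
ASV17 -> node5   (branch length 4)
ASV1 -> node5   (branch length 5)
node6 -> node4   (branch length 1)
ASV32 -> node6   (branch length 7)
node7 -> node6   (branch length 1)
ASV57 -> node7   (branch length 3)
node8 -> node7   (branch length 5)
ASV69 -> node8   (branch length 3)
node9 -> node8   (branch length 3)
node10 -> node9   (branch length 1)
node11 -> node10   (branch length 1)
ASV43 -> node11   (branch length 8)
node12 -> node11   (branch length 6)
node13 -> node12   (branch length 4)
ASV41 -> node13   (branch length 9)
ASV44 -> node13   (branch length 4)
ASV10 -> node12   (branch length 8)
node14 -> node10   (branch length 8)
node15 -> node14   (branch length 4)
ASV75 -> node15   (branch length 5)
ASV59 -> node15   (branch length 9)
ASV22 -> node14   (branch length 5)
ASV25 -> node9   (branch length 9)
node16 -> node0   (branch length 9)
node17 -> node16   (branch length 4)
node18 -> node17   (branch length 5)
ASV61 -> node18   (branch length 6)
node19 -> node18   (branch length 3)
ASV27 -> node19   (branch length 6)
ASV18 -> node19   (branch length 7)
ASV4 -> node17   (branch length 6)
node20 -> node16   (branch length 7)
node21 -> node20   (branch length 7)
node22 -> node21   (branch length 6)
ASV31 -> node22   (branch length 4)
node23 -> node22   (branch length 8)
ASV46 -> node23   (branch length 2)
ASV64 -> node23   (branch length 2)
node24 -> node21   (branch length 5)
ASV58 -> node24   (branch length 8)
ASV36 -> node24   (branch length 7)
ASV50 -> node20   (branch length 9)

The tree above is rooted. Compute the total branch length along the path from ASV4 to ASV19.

The path runs ASV4 → … → MRCA → … → ASV19; the MRCA is the root of the tree.
Branch lengths along that path: 6 + 4 + 9 + 6 + 5 + 5 + 3 = 38.

38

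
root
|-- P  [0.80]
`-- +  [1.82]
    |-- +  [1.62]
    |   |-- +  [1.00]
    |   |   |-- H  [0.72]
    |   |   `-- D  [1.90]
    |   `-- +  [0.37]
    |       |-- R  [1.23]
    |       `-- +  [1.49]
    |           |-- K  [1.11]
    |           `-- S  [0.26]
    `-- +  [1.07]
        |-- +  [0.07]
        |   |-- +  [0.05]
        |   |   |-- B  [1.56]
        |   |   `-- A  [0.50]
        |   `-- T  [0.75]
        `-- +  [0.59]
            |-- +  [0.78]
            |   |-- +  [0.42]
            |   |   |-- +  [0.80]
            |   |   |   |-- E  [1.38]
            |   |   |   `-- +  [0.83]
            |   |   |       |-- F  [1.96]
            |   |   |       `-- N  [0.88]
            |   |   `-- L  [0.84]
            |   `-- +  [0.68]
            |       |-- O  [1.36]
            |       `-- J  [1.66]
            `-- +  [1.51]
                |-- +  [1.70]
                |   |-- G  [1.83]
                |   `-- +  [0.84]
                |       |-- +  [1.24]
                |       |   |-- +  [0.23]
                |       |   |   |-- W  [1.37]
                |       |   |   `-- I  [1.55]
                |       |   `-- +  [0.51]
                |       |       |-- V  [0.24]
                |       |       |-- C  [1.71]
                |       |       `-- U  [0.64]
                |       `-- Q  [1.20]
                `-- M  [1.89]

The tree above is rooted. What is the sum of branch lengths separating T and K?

6.48

The path runs T → … → MRCA → … → K; the MRCA is the node subtending (((H,D),(R,(K,S))),(((B,A),T),((((E,(F,N)),L),(O,J)),((G,(((W,I),(V,C,U)),Q)),M)))).
Branch lengths along that path: 0.75 + 0.07 + 1.07 + 1.62 + 0.37 + 1.49 + 1.11 = 6.48.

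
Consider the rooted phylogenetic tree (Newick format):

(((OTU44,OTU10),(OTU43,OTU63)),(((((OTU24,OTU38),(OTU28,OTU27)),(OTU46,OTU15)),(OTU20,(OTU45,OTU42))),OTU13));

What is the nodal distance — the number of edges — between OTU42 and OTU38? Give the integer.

7

The MRCA of OTU42 and OTU38 is the node subtending ((((OTU24,OTU38),(OTU28,OTU27)),(OTU46,OTU15)),(OTU20,(OTU45,OTU42))).
From OTU42 up to that node: 3 branches. From OTU38 up to the same node: 4 branches. Total: 3 + 4 = 7.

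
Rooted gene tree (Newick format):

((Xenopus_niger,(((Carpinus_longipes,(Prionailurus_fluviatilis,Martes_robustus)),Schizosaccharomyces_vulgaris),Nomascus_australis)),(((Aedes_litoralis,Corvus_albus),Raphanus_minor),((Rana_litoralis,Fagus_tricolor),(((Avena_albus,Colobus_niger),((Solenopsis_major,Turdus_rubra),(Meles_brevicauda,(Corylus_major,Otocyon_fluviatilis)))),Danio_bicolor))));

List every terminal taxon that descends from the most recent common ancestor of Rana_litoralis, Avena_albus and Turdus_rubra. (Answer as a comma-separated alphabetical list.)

Avena_albus, Colobus_niger, Corylus_major, Danio_bicolor, Fagus_tricolor, Meles_brevicauda, Otocyon_fluviatilis, Rana_litoralis, Solenopsis_major, Turdus_rubra

Tracing Rana_litoralis: it sits inside (Rana_litoralis,Fagus_tricolor).
Tracing Avena_albus: it sits inside (Avena_albus,Colobus_niger).
Tracing Turdus_rubra: it sits inside (Solenopsis_major,Turdus_rubra).
The smallest clade enclosing all 3 is ((Rana_litoralis,Fagus_tricolor),(((Avena_albus,Colobus_niger),((Solenopsis_major,Turdus_rubra),(Meles_brevicauda,(Corylus_major,Otocyon_fluviatilis)))),Danio_bicolor)); the answer is its 10 terminal taxa in alphabetical order.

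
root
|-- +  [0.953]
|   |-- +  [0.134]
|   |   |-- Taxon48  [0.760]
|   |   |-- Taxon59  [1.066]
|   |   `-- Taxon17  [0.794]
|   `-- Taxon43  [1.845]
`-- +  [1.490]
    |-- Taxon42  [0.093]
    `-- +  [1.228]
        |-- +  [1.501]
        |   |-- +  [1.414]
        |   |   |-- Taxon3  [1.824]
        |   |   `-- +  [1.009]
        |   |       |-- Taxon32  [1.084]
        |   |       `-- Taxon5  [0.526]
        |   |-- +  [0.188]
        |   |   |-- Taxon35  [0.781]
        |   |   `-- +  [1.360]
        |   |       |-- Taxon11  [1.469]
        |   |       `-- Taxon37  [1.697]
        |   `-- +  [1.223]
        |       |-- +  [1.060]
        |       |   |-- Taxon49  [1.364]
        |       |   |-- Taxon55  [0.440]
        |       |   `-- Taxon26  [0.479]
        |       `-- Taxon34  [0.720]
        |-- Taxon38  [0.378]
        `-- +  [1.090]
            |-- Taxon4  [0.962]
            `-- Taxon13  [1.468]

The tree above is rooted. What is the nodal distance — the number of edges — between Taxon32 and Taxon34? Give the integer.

5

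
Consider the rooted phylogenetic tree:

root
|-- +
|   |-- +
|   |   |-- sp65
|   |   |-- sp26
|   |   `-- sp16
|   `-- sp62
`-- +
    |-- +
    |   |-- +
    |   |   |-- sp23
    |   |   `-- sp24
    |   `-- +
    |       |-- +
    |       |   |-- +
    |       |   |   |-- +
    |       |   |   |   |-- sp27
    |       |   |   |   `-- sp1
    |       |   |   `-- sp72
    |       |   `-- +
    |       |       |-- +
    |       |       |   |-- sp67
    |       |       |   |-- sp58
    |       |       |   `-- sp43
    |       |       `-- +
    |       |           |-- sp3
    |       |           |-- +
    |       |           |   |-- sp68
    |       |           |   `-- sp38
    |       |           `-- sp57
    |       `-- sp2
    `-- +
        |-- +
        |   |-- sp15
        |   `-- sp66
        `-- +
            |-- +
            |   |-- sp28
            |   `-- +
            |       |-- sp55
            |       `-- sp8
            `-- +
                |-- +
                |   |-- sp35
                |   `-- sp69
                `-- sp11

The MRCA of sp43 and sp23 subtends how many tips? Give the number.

13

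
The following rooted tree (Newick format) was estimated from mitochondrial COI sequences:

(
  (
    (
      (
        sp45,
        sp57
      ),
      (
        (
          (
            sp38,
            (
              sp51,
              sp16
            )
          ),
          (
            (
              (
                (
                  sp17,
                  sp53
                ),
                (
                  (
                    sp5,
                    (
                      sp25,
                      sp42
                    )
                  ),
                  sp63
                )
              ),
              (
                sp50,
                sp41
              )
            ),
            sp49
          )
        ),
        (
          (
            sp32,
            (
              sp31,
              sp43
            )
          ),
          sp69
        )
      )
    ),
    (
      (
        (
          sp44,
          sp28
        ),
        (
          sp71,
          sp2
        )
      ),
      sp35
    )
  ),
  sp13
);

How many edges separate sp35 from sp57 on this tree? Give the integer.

5

The MRCA of sp35 and sp57 is the node subtending (((sp45,sp57),(((sp38,(sp51,sp16)),((((sp17,sp53),((sp5,(sp25,sp42)),sp63)),(sp50,sp41)),sp49)),((sp32,(sp31,sp43)),sp69))),(((sp44,sp28),(sp71,sp2)),sp35)).
From sp35 up to that node: 2 branches. From sp57 up to the same node: 3 branches. Total: 2 + 3 = 5.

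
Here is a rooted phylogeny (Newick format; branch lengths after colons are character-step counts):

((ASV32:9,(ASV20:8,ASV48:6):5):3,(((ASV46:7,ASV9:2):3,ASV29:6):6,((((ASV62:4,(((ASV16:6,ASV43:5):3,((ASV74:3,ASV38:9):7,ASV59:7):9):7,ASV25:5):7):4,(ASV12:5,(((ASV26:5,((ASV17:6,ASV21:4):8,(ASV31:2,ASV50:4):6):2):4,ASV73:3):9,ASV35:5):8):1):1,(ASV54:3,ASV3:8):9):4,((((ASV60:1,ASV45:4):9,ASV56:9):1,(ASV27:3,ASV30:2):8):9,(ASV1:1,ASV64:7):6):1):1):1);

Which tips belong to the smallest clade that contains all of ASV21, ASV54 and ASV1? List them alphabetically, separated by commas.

ASV1, ASV12, ASV16, ASV17, ASV21, ASV25, ASV26, ASV27, ASV3, ASV30, ASV31, ASV35, ASV38, ASV43, ASV45, ASV50, ASV54, ASV56, ASV59, ASV60, ASV62, ASV64, ASV73, ASV74

Tracing ASV21: it sits inside (ASV17,ASV21).
Tracing ASV54: it sits inside (ASV54,ASV3).
Tracing ASV1: it sits inside (ASV1,ASV64).
The smallest clade enclosing all 3 is ((((ASV62,(((ASV16,ASV43),((ASV74,ASV38),ASV59)),ASV25)),(ASV12,(((ASV26,((ASV17,ASV21),(ASV31,ASV50))),ASV73),ASV35))),(ASV54,ASV3)),((((ASV60,ASV45),ASV56),(ASV27,ASV30)),(ASV1,ASV64))); the answer is its 24 terminal taxa in alphabetical order.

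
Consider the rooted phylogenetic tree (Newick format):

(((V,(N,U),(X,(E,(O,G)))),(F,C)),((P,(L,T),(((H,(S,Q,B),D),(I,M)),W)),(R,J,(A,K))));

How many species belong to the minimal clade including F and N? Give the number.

9

The MRCA of F and N is the node subtending ((V,(N,U),(X,(E,(O,G)))),(F,C)).
That clade contains 9 terminal taxa: C, E, F, G, N, O, U, V, X.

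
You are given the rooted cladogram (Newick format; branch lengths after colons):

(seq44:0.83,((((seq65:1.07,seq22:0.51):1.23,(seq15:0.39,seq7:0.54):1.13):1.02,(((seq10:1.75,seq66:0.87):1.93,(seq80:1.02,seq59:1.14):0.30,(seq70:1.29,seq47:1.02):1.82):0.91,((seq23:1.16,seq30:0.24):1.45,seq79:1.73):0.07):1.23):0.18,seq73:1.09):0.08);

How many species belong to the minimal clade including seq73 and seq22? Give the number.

14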